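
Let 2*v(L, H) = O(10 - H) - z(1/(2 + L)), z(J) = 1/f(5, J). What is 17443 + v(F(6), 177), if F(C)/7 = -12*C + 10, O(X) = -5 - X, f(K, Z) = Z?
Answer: 17740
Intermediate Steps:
z(J) = 1/J
F(C) = 70 - 84*C (F(C) = 7*(-12*C + 10) = 7*(10 - 12*C) = 70 - 84*C)
v(L, H) = -17/2 + H/2 - L/2 (v(L, H) = ((-5 - (10 - H)) - 1/(1/(2 + L)))/2 = ((-5 + (-10 + H)) - (2 + L))/2 = ((-15 + H) + (-2 - L))/2 = (-17 + H - L)/2 = -17/2 + H/2 - L/2)
17443 + v(F(6), 177) = 17443 + (-17/2 + (1/2)*177 - (70 - 84*6)/2) = 17443 + (-17/2 + 177/2 - (70 - 504)/2) = 17443 + (-17/2 + 177/2 - 1/2*(-434)) = 17443 + (-17/2 + 177/2 + 217) = 17443 + 297 = 17740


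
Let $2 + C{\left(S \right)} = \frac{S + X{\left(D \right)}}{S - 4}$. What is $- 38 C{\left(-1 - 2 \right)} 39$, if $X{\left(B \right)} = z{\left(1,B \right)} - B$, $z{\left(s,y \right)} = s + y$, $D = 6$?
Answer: $\frac{17784}{7} \approx 2540.6$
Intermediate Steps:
$X{\left(B \right)} = 1$ ($X{\left(B \right)} = \left(1 + B\right) - B = 1$)
$C{\left(S \right)} = -2 + \frac{1 + S}{-4 + S}$ ($C{\left(S \right)} = -2 + \frac{S + 1}{S - 4} = -2 + \frac{1 + S}{-4 + S}$)
$- 38 C{\left(-1 - 2 \right)} 39 = - 38 \frac{9 - \left(-1 - 2\right)}{-4 - 3} \cdot 39 = - 38 \frac{9 - -3}{-4 - 3} \cdot 39 = - 38 \frac{9 + 3}{-7} \cdot 39 = - 38 \left(\left(- \frac{1}{7}\right) 12\right) 39 = \left(-38\right) \left(- \frac{12}{7}\right) 39 = \frac{456}{7} \cdot 39 = \frac{17784}{7}$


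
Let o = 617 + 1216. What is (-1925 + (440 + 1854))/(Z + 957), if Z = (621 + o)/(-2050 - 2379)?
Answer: 544767/1412033 ≈ 0.38580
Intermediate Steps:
o = 1833
Z = -2454/4429 (Z = (621 + 1833)/(-2050 - 2379) = 2454/(-4429) = 2454*(-1/4429) = -2454/4429 ≈ -0.55408)
(-1925 + (440 + 1854))/(Z + 957) = (-1925 + (440 + 1854))/(-2454/4429 + 957) = (-1925 + 2294)/(4236099/4429) = 369*(4429/4236099) = 544767/1412033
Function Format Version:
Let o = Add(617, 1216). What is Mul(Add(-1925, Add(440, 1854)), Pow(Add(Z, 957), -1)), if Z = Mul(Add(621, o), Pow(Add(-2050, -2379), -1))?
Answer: Rational(544767, 1412033) ≈ 0.38580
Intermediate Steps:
o = 1833
Z = Rational(-2454, 4429) (Z = Mul(Add(621, 1833), Pow(Add(-2050, -2379), -1)) = Mul(2454, Pow(-4429, -1)) = Mul(2454, Rational(-1, 4429)) = Rational(-2454, 4429) ≈ -0.55408)
Mul(Add(-1925, Add(440, 1854)), Pow(Add(Z, 957), -1)) = Mul(Add(-1925, Add(440, 1854)), Pow(Add(Rational(-2454, 4429), 957), -1)) = Mul(Add(-1925, 2294), Pow(Rational(4236099, 4429), -1)) = Mul(369, Rational(4429, 4236099)) = Rational(544767, 1412033)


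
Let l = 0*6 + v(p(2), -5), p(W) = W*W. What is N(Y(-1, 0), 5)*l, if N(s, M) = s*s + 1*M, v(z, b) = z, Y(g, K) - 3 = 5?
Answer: 276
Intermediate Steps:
Y(g, K) = 8 (Y(g, K) = 3 + 5 = 8)
p(W) = W**2
N(s, M) = M + s**2 (N(s, M) = s**2 + M = M + s**2)
l = 4 (l = 0*6 + 2**2 = 0 + 4 = 4)
N(Y(-1, 0), 5)*l = (5 + 8**2)*4 = (5 + 64)*4 = 69*4 = 276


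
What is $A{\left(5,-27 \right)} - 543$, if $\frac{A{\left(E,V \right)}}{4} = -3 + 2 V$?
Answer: $-771$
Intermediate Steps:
$A{\left(E,V \right)} = -12 + 8 V$ ($A{\left(E,V \right)} = 4 \left(-3 + 2 V\right) = -12 + 8 V$)
$A{\left(5,-27 \right)} - 543 = \left(-12 + 8 \left(-27\right)\right) - 543 = \left(-12 - 216\right) - 543 = -228 - 543 = -771$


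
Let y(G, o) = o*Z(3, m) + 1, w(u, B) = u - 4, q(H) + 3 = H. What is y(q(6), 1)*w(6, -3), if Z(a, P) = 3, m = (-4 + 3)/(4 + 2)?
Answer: 8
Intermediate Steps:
m = -⅙ (m = -1/6 = -1*⅙ = -⅙ ≈ -0.16667)
q(H) = -3 + H
w(u, B) = -4 + u
y(G, o) = 1 + 3*o (y(G, o) = o*3 + 1 = 3*o + 1 = 1 + 3*o)
y(q(6), 1)*w(6, -3) = (1 + 3*1)*(-4 + 6) = (1 + 3)*2 = 4*2 = 8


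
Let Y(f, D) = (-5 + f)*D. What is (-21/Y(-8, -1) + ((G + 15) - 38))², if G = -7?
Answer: 168921/169 ≈ 999.53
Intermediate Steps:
Y(f, D) = D*(-5 + f)
(-21/Y(-8, -1) + ((G + 15) - 38))² = (-21*(-1/(-5 - 8)) + ((-7 + 15) - 38))² = (-21/((-1*(-13))) + (8 - 38))² = (-21/13 - 30)² = (-411/13)² = 168921/169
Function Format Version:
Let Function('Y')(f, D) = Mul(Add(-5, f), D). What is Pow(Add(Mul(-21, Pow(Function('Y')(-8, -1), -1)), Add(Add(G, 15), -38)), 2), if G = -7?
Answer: Rational(168921, 169) ≈ 999.53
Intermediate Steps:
Function('Y')(f, D) = Mul(D, Add(-5, f))
Pow(Add(Mul(-21, Pow(Function('Y')(-8, -1), -1)), Add(Add(G, 15), -38)), 2) = Pow(Add(Mul(-21, Pow(Mul(-1, Add(-5, -8)), -1)), Add(Add(-7, 15), -38)), 2) = Pow(Add(Mul(-21, Pow(Mul(-1, -13), -1)), Add(8, -38)), 2) = Pow(Add(Mul(-21, Pow(13, -1)), -30), 2) = Pow(Add(Mul(-21, Rational(1, 13)), -30), 2) = Pow(Add(Rational(-21, 13), -30), 2) = Pow(Rational(-411, 13), 2) = Rational(168921, 169)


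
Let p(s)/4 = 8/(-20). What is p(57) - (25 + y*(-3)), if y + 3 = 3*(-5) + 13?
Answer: -208/5 ≈ -41.600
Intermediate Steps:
p(s) = -8/5 (p(s) = 4*(8/(-20)) = 4*(8*(-1/20)) = 4*(-⅖) = -8/5)
y = -5 (y = -3 + (3*(-5) + 13) = -3 + (-15 + 13) = -3 - 2 = -5)
p(57) - (25 + y*(-3)) = -8/5 - (25 - 5*(-3)) = -8/5 - (25 + 15) = -8/5 - 1*40 = -8/5 - 40 = -208/5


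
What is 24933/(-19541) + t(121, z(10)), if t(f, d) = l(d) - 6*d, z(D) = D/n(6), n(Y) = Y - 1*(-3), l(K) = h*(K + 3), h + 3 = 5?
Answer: 49177/175869 ≈ 0.27962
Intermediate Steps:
h = 2 (h = -3 + 5 = 2)
l(K) = 6 + 2*K (l(K) = 2*(K + 3) = 2*(3 + K) = 6 + 2*K)
n(Y) = 3 + Y (n(Y) = Y + 3 = 3 + Y)
z(D) = D/9 (z(D) = D/(3 + 6) = D/9)
t(f, d) = 6 - 4*d (t(f, d) = (6 + 2*d) - 6*d = 6 - 4*d)
24933/(-19541) + t(121, z(10)) = 24933/(-19541) + (6 - 4*10/9) = 24933*(-1/19541) + (6 - 4*10/9) = -24933/19541 + (6 - 40/9) = -24933/19541 + 14/9 = 49177/175869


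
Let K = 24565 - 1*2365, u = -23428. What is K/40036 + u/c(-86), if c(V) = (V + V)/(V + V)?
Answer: -234485302/10009 ≈ -23427.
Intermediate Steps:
c(V) = 1 (c(V) = (2*V)/((2*V)) = (2*V)*(1/(2*V)) = 1)
K = 22200 (K = 24565 - 2365 = 22200)
K/40036 + u/c(-86) = 22200/40036 - 23428/1 = 22200*(1/40036) - 23428*1 = 5550/10009 - 23428 = -234485302/10009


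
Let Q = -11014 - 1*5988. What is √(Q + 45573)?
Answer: √28571 ≈ 169.03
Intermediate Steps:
Q = -17002 (Q = -11014 - 5988 = -17002)
√(Q + 45573) = √(-17002 + 45573) = √28571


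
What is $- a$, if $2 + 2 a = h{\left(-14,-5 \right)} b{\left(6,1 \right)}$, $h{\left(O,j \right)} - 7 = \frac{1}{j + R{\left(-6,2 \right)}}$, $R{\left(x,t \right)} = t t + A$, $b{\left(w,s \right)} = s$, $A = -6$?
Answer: $- \frac{17}{7} \approx -2.4286$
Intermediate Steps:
$R{\left(x,t \right)} = -6 + t^{2}$ ($R{\left(x,t \right)} = t t - 6 = t^{2} - 6 = -6 + t^{2}$)
$h{\left(O,j \right)} = 7 + \frac{1}{-2 + j}$ ($h{\left(O,j \right)} = 7 + \frac{1}{j - \left(6 - 2^{2}\right)} = 7 + \frac{1}{j + \left(-6 + 4\right)} = 7 + \frac{1}{j - 2} = 7 + \frac{1}{-2 + j}$)
$a = \frac{17}{7}$ ($a = -1 + \frac{\frac{-13 + 7 \left(-5\right)}{-2 - 5} \cdot 1}{2} = -1 + \frac{\frac{-13 - 35}{-7} \cdot 1}{2} = -1 + \frac{\left(- \frac{1}{7}\right) \left(-48\right) 1}{2} = -1 + \frac{\frac{48}{7} \cdot 1}{2} = -1 + \frac{1}{2} \cdot \frac{48}{7} = -1 + \frac{24}{7} = \frac{17}{7} \approx 2.4286$)
$- a = \left(-1\right) \frac{17}{7} = - \frac{17}{7}$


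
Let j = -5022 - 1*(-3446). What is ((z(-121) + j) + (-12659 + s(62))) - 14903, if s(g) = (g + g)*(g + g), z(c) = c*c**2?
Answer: -1785323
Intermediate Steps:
z(c) = c**3
s(g) = 4*g**2 (s(g) = (2*g)*(2*g) = 4*g**2)
j = -1576 (j = -5022 + 3446 = -1576)
((z(-121) + j) + (-12659 + s(62))) - 14903 = (((-121)**3 - 1576) + (-12659 + 4*62**2)) - 14903 = ((-1771561 - 1576) + (-12659 + 4*3844)) - 14903 = (-1773137 + (-12659 + 15376)) - 14903 = (-1773137 + 2717) - 14903 = -1770420 - 14903 = -1785323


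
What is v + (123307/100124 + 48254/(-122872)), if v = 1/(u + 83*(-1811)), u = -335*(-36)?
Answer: 44584454862578/53151521937637 ≈ 0.83882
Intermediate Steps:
u = 12060
v = -1/138253 (v = 1/(12060 + 83*(-1811)) = 1/(12060 - 150313) = 1/(-138253) = -1/138253 ≈ -7.2331e-6)
v + (123307/100124 + 48254/(-122872)) = -1/138253 + (123307/100124 + 48254/(-122872)) = -1/138253 + (123307*(1/100124) + 48254*(-1/122872)) = -1/138253 + (123307/100124 - 24127/61436) = -1/138253 + 322487319/384451129 = 44584454862578/53151521937637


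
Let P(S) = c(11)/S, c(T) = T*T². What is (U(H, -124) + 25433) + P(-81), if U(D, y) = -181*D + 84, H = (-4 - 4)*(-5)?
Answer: 1479106/81 ≈ 18261.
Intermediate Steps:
c(T) = T³
H = 40 (H = -8*(-5) = 40)
P(S) = 1331/S (P(S) = 11³/S = 1331/S)
U(D, y) = 84 - 181*D
(U(H, -124) + 25433) + P(-81) = ((84 - 181*40) + 25433) + 1331/(-81) = ((84 - 7240) + 25433) + 1331*(-1/81) = (-7156 + 25433) - 1331/81 = 18277 - 1331/81 = 1479106/81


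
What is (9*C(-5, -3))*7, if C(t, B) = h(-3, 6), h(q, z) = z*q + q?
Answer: -1323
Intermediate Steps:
h(q, z) = q + q*z (h(q, z) = q*z + q = q + q*z)
C(t, B) = -21 (C(t, B) = -3*(1 + 6) = -3*7 = -21)
(9*C(-5, -3))*7 = (9*(-21))*7 = -189*7 = -1323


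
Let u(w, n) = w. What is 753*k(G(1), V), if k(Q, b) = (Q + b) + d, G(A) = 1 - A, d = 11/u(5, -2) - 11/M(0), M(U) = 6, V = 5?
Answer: 40411/10 ≈ 4041.1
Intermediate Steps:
d = 11/30 (d = 11/5 - 11/6 = 11/30 ≈ 0.36667)
k(Q, b) = 11/30 + Q + b (k(Q, b) = (Q + b) + 11/30 = 11/30 + Q + b)
753*k(G(1), V) = 753*(11/30 + (1 - 1*1) + 5) = 753*(11/30 + (1 - 1) + 5) = 753*(11/30 + 0 + 5) = 753*(161/30) = 40411/10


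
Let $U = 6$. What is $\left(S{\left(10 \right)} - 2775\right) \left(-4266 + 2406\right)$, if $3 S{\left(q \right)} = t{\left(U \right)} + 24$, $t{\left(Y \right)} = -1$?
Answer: $5147240$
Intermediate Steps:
$S{\left(q \right)} = \frac{23}{3}$ ($S{\left(q \right)} = \frac{-1 + 24}{3} = \frac{1}{3} \cdot 23 = \frac{23}{3}$)
$\left(S{\left(10 \right)} - 2775\right) \left(-4266 + 2406\right) = \left(\frac{23}{3} - 2775\right) \left(-4266 + 2406\right) = \left(- \frac{8302}{3}\right) \left(-1860\right) = 5147240$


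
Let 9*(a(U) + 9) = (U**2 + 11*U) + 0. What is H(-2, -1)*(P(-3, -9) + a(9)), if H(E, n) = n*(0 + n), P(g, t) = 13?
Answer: 24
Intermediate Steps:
a(U) = -9 + U**2/9 + 11*U/9 (a(U) = -9 + ((U**2 + 11*U) + 0)/9 = -9 + (U**2 + 11*U)/9 = -9 + (U**2/9 + 11*U/9) = -9 + U**2/9 + 11*U/9)
H(E, n) = n**2 (H(E, n) = n*n = n**2)
H(-2, -1)*(P(-3, -9) + a(9)) = (-1)**2*(13 + (-9 + (1/9)*9**2 + (11/9)*9)) = 1*(13 + (-9 + (1/9)*81 + 11)) = 1*(13 + (-9 + 9 + 11)) = 1*(13 + 11) = 1*24 = 24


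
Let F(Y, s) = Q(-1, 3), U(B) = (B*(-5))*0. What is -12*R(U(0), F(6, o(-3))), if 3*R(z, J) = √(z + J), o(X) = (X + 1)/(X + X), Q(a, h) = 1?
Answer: -4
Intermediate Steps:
o(X) = (1 + X)/(2*X) (o(X) = (1 + X)/((2*X)) = (1 + X)*(1/(2*X)) = (1 + X)/(2*X))
U(B) = 0 (U(B) = -5*B*0 = 0)
F(Y, s) = 1
R(z, J) = √(J + z)/3 (R(z, J) = √(z + J)/3 = √(J + z)/3)
-12*R(U(0), F(6, o(-3))) = -4*√(1 + 0) = -4*√1 = -4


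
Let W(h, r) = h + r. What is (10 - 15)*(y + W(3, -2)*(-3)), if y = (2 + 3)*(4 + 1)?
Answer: -110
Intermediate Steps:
y = 25 (y = 5*5 = 25)
(10 - 15)*(y + W(3, -2)*(-3)) = (10 - 15)*(25 + (3 - 2)*(-3)) = -5*(25 + 1*(-3)) = -5*(25 - 3) = -5*22 = -110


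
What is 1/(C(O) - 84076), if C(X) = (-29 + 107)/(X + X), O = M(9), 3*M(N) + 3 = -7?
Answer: -10/840877 ≈ -1.1892e-5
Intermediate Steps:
M(N) = -10/3 (M(N) = -1 + (⅓)*(-7) = -1 - 7/3 = -10/3)
O = -10/3 ≈ -3.3333
C(X) = 39/X (C(X) = 78/((2*X)) = 78*(1/(2*X)) = 39/X)
1/(C(O) - 84076) = 1/(39/(-10/3) - 84076) = 1/(39*(-3/10) - 84076) = 1/(-117/10 - 84076) = 1/(-840877/10) = -10/840877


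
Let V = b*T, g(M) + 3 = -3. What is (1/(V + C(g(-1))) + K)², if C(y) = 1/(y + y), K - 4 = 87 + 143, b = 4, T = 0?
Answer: 49284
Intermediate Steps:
g(M) = -6 (g(M) = -3 - 3 = -6)
K = 234 (K = 4 + (87 + 143) = 4 + 230 = 234)
V = 0 (V = 4*0 = 0)
C(y) = 1/(2*y)
(1/(V + C(g(-1))) + K)² = (1/(0 + (½)/(-6)) + 234)² = (1/(0 + (½)*(-⅙)) + 234)² = (1/(0 - 1/12) + 234)² = (1/(-1/12) + 234)² = (-12 + 234)² = 222² = 49284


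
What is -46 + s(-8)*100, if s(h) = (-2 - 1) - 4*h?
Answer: 2854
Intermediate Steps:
s(h) = -3 - 4*h
-46 + s(-8)*100 = -46 + (-3 - 4*(-8))*100 = -46 + (-3 + 32)*100 = -46 + 29*100 = -46 + 2900 = 2854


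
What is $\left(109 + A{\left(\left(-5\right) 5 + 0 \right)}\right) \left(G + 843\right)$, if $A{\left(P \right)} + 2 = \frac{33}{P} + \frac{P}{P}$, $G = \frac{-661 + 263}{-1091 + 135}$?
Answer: $\frac{1075209051}{11950} \approx 89976.0$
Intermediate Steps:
$G = \frac{199}{478}$ ($G = - \frac{398}{-956} = \left(-398\right) \left(- \frac{1}{956}\right) = \frac{199}{478} \approx 0.41632$)
$A{\left(P \right)} = -1 + \frac{33}{P}$ ($A{\left(P \right)} = -2 + \left(\frac{33}{P} + \frac{P}{P}\right) = -2 + \left(\frac{33}{P} + 1\right) = -2 + \left(1 + \frac{33}{P}\right) = -1 + \frac{33}{P}$)
$\left(109 + A{\left(\left(-5\right) 5 + 0 \right)}\right) \left(G + 843\right) = \left(109 + \frac{33 - \left(\left(-5\right) 5 + 0\right)}{\left(-5\right) 5 + 0}\right) \left(\frac{199}{478} + 843\right) = \left(109 + \frac{33 - \left(-25 + 0\right)}{-25 + 0}\right) \frac{403153}{478} = \left(109 + \frac{33 - -25}{-25}\right) \frac{403153}{478} = \left(109 - \frac{33 + 25}{25}\right) \frac{403153}{478} = \left(109 - \frac{58}{25}\right) \frac{403153}{478} = \frac{2667}{25} \cdot \frac{403153}{478} = \frac{1075209051}{11950}$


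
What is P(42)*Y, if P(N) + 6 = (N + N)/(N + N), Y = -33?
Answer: 165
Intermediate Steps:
P(N) = -5 (P(N) = -6 + (N + N)/(N + N) = -6 + (2*N)/((2*N)) = -6 + (2*N)*(1/(2*N)) = -6 + 1 = -5)
P(42)*Y = -5*(-33) = 165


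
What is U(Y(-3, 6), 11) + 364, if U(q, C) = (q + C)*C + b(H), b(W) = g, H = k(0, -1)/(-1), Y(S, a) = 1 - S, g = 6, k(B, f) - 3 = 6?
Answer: 535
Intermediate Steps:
k(B, f) = 9 (k(B, f) = 3 + 6 = 9)
H = -9 (H = 9/(-1) = 9*(-1) = -9)
b(W) = 6
U(q, C) = 6 + C*(C + q) (U(q, C) = (q + C)*C + 6 = (C + q)*C + 6 = C*(C + q) + 6 = 6 + C*(C + q))
U(Y(-3, 6), 11) + 364 = (6 + 11² + 11*(1 - 1*(-3))) + 364 = (6 + 121 + 11*(1 + 3)) + 364 = (6 + 121 + 11*4) + 364 = (6 + 121 + 44) + 364 = 171 + 364 = 535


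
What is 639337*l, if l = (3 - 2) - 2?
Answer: -639337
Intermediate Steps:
l = -1 (l = 1 - 2 = -1)
639337*l = 639337*(-1) = -639337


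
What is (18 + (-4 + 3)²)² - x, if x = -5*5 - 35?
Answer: 421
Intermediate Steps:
x = -60 (x = -25 - 35 = -60)
(18 + (-4 + 3)²)² - x = (18 + (-4 + 3)²)² - 1*(-60) = (18 + (-1)²)² + 60 = (18 + 1)² + 60 = 19² + 60 = 361 + 60 = 421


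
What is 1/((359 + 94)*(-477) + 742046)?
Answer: 1/525965 ≈ 1.9013e-6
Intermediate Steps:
1/((359 + 94)*(-477) + 742046) = 1/(453*(-477) + 742046) = 1/(-216081 + 742046) = 1/525965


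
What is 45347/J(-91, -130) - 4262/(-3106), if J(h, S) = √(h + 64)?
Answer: 2131/1553 - 45347*I*√3/9 ≈ 1.3722 - 8727.0*I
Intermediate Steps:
J(h, S) = √(64 + h)
45347/J(-91, -130) - 4262/(-3106) = 45347/(√(64 - 91)) - 4262/(-3106) = 45347/(√(-27)) - 4262*(-1/3106) = 45347/((3*I*√3)) + 2131/1553 = 45347*(-I*√3/9) + 2131/1553 = -45347*I*√3/9 + 2131/1553 = 2131/1553 - 45347*I*√3/9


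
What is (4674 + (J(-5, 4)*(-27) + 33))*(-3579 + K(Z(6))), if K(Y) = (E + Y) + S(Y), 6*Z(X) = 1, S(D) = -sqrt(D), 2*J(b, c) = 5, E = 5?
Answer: -66323199/4 - 3093*sqrt(6)/4 ≈ -1.6583e+7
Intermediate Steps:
J(b, c) = 5/2 (J(b, c) = (1/2)*5 = 5/2)
Z(X) = 1/6 (Z(X) = (1/6)*1 = 1/6)
K(Y) = 5 + Y - sqrt(Y) (K(Y) = (5 + Y) - sqrt(Y) = 5 + Y - sqrt(Y))
(4674 + (J(-5, 4)*(-27) + 33))*(-3579 + K(Z(6))) = (4674 + ((5/2)*(-27) + 33))*(-3579 + (5 + 1/6 - sqrt(1/6))) = (4674 + (-135/2 + 33))*(-3579 + (5 + 1/6 - sqrt(6)/6)) = (4674 - 69/2)*(-3579 + (5 + 1/6 - sqrt(6)/6)) = 9279*(-3579 + (31/6 - sqrt(6)/6))/2 = 9279*(-21443/6 - sqrt(6)/6)/2 = -66323199/4 - 3093*sqrt(6)/4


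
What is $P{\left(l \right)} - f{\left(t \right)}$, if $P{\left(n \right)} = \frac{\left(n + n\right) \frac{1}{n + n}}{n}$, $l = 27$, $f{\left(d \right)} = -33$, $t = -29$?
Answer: $\frac{892}{27} \approx 33.037$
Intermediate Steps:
$P{\left(n \right)} = \frac{1}{n}$ ($P{\left(n \right)} = \frac{2 n \frac{1}{2 n}}{n} = 1 \frac{1}{n} = \frac{1}{n}$)
$P{\left(l \right)} - f{\left(t \right)} = \frac{1}{27} - -33 = \frac{1}{27} + 33 = \frac{892}{27}$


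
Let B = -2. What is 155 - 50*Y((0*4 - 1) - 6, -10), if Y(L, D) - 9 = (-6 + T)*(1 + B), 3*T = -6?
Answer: -695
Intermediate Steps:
T = -2 (T = (⅓)*(-6) = -2)
Y(L, D) = 17 (Y(L, D) = 9 + (-6 - 2)*(1 - 2) = 9 - 8*(-1) = 9 + 8 = 17)
155 - 50*Y((0*4 - 1) - 6, -10) = 155 - 50*17 = 155 - 850 = -695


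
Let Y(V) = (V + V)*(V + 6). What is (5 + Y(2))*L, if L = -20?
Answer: -740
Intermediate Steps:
Y(V) = 2*V*(6 + V) (Y(V) = (2*V)*(6 + V) = 2*V*(6 + V))
(5 + Y(2))*L = (5 + 2*2*(6 + 2))*(-20) = (5 + 2*2*8)*(-20) = (5 + 32)*(-20) = 37*(-20) = -740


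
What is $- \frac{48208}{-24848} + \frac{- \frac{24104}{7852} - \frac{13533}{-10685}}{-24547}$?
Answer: $\frac{1551346550377348}{799585121810605} \approx 1.9402$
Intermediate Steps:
$- \frac{48208}{-24848} + \frac{- \frac{24104}{7852} - \frac{13533}{-10685}}{-24547} = \left(-48208\right) \left(- \frac{1}{24848}\right) + \left(\left(-24104\right) \frac{1}{7852} - - \frac{13533}{10685}\right) \left(- \frac{1}{24547}\right) = \frac{3013}{1553} + \left(- \frac{6026}{1963} + \frac{13533}{10685}\right) \left(- \frac{1}{24547}\right) = \frac{3013}{1553} - - \frac{37822531}{514864856285} = \frac{3013}{1553} + \frac{37822531}{514864856285} = \frac{1551346550377348}{799585121810605}$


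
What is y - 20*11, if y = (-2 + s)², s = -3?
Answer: -195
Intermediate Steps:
y = 25 (y = (-2 - 3)² = (-5)² = 25)
y - 20*11 = 25 - 20*11 = 25 - 220 = -195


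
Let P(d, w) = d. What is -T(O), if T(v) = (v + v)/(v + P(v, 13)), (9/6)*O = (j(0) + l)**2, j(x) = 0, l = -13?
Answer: -1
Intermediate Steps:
O = 338/3 (O = 2*(0 - 13)**2/3 = (2/3)*(-13)**2 = (2/3)*169 = 338/3 ≈ 112.67)
T(v) = 1 (T(v) = (v + v)/(v + v) = (2*v)/((2*v)) = (2*v)*(1/(2*v)) = 1)
-T(O) = -1*1 = -1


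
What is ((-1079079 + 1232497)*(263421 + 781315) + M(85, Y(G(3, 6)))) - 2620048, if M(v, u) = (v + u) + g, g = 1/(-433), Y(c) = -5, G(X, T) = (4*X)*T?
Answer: 69400671765439/433 ≈ 1.6028e+11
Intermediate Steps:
G(X, T) = 4*T*X
g = -1/433 ≈ -0.0023095
M(v, u) = -1/433 + u + v (M(v, u) = (v + u) - 1/433 = (u + v) - 1/433 = -1/433 + u + v)
((-1079079 + 1232497)*(263421 + 781315) + M(85, Y(G(3, 6)))) - 2620048 = ((-1079079 + 1232497)*(263421 + 781315) + (-1/433 - 5 + 85)) - 2620048 = (153418*1044736 + 34639/433) - 2620048 = (160281307648 + 34639/433) - 2620048 = 69401806246223/433 - 2620048 = 69400671765439/433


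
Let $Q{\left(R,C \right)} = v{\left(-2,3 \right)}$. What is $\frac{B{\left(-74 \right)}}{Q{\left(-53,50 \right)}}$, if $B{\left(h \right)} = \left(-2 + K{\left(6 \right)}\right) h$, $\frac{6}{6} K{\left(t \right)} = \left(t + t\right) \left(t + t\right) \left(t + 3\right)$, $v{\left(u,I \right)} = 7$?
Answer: $- \frac{95756}{7} \approx -13679.0$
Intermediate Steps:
$Q{\left(R,C \right)} = 7$
$K{\left(t \right)} = 4 t^{2} \left(3 + t\right)$ ($K{\left(t \right)} = \left(t + t\right) \left(t + t\right) \left(t + 3\right) = 2 t 2 t \left(3 + t\right) = 4 t^{2} \left(3 + t\right)$)
$B{\left(h \right)} = 1294 h$ ($B{\left(h \right)} = \left(-2 + 4 \cdot 6^{2} \left(3 + 6\right)\right) h = \left(-2 + 4 \cdot 36 \cdot 9\right) h = \left(-2 + 1296\right) h = 1294 h$)
$\frac{B{\left(-74 \right)}}{Q{\left(-53,50 \right)}} = \frac{1294 \left(-74\right)}{7} = \left(-95756\right) \frac{1}{7} = - \frac{95756}{7}$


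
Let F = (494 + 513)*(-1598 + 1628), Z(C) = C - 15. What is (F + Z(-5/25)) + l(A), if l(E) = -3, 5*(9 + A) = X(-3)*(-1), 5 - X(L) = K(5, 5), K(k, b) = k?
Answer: 150959/5 ≈ 30192.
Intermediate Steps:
X(L) = 0 (X(L) = 5 - 1*5 = 5 - 5 = 0)
A = -9 (A = -9 + (0*(-1))/5 = -9 + (1/5)*0 = -9 + 0 = -9)
Z(C) = -15 + C
F = 30210 (F = 1007*30 = 30210)
(F + Z(-5/25)) + l(A) = (30210 + (-15 - 5/25)) - 3 = (30210 + (-15 - 5*1/25)) - 3 = (30210 + (-15 - 1/5)) - 3 = (30210 - 76/5) - 3 = 150974/5 - 3 = 150959/5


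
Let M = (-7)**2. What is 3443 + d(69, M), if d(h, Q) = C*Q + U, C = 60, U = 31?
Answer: 6414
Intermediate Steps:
M = 49
d(h, Q) = 31 + 60*Q (d(h, Q) = 60*Q + 31 = 31 + 60*Q)
3443 + d(69, M) = 3443 + (31 + 60*49) = 3443 + (31 + 2940) = 3443 + 2971 = 6414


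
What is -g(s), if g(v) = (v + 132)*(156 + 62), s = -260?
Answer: 27904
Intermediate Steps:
g(v) = 28776 + 218*v (g(v) = (132 + v)*218 = 28776 + 218*v)
-g(s) = -(28776 + 218*(-260)) = -(28776 - 56680) = -1*(-27904) = 27904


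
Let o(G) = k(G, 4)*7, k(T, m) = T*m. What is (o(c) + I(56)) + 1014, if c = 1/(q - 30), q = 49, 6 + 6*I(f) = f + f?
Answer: 58889/57 ≈ 1033.1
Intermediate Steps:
I(f) = -1 + f/3 (I(f) = -1 + (f + f)/6 = -1 + (2*f)/6 = -1 + f/3)
c = 1/19 (c = 1/(49 - 30) = 1/19 ≈ 0.052632)
o(G) = 28*G (o(G) = (G*4)*7 = (4*G)*7 = 28*G)
(o(c) + I(56)) + 1014 = (28*(1/19) + (-1 + (1/3)*56)) + 1014 = (28/19 + (-1 + 56/3)) + 1014 = (28/19 + 53/3) + 1014 = 1091/57 + 1014 = 58889/57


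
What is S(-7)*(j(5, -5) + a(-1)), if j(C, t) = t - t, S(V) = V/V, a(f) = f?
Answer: -1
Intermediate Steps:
S(V) = 1
j(C, t) = 0
S(-7)*(j(5, -5) + a(-1)) = 1*(0 - 1) = 1*(-1) = -1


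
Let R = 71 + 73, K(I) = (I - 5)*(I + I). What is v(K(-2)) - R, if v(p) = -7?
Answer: -151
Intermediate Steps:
K(I) = 2*I*(-5 + I) (K(I) = (-5 + I)*(2*I) = 2*I*(-5 + I))
R = 144
v(K(-2)) - R = -7 - 1*144 = -7 - 144 = -151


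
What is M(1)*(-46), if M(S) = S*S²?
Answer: -46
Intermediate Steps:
M(S) = S³
M(1)*(-46) = 1³*(-46) = 1*(-46) = -46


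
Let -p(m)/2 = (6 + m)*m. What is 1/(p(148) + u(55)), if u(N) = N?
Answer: -1/45529 ≈ -2.1964e-5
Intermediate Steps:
p(m) = -2*m*(6 + m) (p(m) = -2*(6 + m)*m = -2*m*(6 + m))
1/(p(148) + u(55)) = 1/(-2*148*(6 + 148) + 55) = 1/(-2*148*154 + 55) = 1/(-45584 + 55) = 1/(-45529) = -1/45529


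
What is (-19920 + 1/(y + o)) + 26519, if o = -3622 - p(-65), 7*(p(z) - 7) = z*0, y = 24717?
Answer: 139159713/21088 ≈ 6599.0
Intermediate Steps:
p(z) = 7 (p(z) = 7 + (z*0)/7 = 7 + (⅐)*0 = 7 + 0 = 7)
o = -3629 (o = -3622 - 1*7 = -3622 - 7 = -3629)
(-19920 + 1/(y + o)) + 26519 = (-19920 + 1/(24717 - 3629)) + 26519 = (-19920 + 1/21088) + 26519 = -420072959/21088 + 26519 = 139159713/21088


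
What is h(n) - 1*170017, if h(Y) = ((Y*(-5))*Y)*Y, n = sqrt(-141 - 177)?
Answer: -170017 + 1590*I*sqrt(318) ≈ -1.7002e+5 + 28354.0*I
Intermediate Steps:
n = I*sqrt(318) (n = sqrt(-318) = I*sqrt(318) ≈ 17.833*I)
h(Y) = -5*Y**3 (h(Y) = ((-5*Y)*Y)*Y = (-5*Y**2)*Y = -5*Y**3)
h(n) - 1*170017 = -5*(-318*I*sqrt(318)) - 1*170017 = -(-1590)*I*sqrt(318) - 170017 = 1590*I*sqrt(318) - 170017 = -170017 + 1590*I*sqrt(318)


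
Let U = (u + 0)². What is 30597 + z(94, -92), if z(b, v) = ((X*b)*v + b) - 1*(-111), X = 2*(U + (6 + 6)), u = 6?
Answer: -799406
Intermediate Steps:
U = 36 (U = (6 + 0)² = 6² = 36)
X = 96 (X = 2*(36 + (6 + 6)) = 2*(36 + 12) = 2*48 = 96)
z(b, v) = 111 + b + 96*b*v (z(b, v) = ((96*b)*v + b) - 1*(-111) = (96*b*v + b) + 111 = (b + 96*b*v) + 111 = 111 + b + 96*b*v)
30597 + z(94, -92) = 30597 + (111 + 94 + 96*94*(-92)) = 30597 + (111 + 94 - 830208) = 30597 - 830003 = -799406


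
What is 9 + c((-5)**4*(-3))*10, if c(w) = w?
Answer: -18741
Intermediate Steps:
9 + c((-5)**4*(-3))*10 = 9 + ((-5)**4*(-3))*10 = 9 + (625*(-3))*10 = 9 - 1875*10 = 9 - 18750 = -18741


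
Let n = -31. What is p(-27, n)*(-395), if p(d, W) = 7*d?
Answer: 74655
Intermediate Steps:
p(-27, n)*(-395) = (7*(-27))*(-395) = -189*(-395) = 74655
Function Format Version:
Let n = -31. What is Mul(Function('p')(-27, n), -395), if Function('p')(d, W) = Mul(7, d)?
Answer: 74655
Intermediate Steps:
Mul(Function('p')(-27, n), -395) = Mul(Mul(7, -27), -395) = Mul(-189, -395) = 74655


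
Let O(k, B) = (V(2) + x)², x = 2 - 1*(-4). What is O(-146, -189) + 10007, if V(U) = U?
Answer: 10071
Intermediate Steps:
x = 6 (x = 2 + 4 = 6)
O(k, B) = 64 (O(k, B) = (2 + 6)² = 8² = 64)
O(-146, -189) + 10007 = 64 + 10007 = 10071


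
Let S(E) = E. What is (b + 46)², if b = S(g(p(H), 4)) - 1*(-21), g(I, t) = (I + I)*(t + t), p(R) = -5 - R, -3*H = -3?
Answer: 841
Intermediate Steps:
H = 1 (H = -⅓*(-3) = 1)
g(I, t) = 4*I*t (g(I, t) = (2*I)*(2*t) = 4*I*t)
b = -75 (b = 4*(-5 - 1*1)*4 - 1*(-21) = 4*(-5 - 1)*4 + 21 = 4*(-6)*4 + 21 = -96 + 21 = -75)
(b + 46)² = (-75 + 46)² = (-29)² = 841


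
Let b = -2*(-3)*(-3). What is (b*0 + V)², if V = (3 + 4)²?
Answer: 2401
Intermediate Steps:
b = -18 (b = 6*(-3) = -18)
V = 49 (V = 7² = 49)
(b*0 + V)² = (-18*0 + 49)² = (0 + 49)² = 49² = 2401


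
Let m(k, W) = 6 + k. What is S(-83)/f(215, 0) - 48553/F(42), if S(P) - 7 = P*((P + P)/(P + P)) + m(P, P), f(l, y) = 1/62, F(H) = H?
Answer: -446965/42 ≈ -10642.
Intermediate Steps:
f(l, y) = 1/62
S(P) = 13 + 2*P (S(P) = 7 + (P*((P + P)/(P + P)) + (6 + P)) = 7 + (P*((2*P)/((2*P))) + (6 + P)) = 7 + (P*((2*P)*(1/(2*P))) + (6 + P)) = 7 + (P*1 + (6 + P)) = 7 + (P + (6 + P)) = 7 + (6 + 2*P) = 13 + 2*P)
S(-83)/f(215, 0) - 48553/F(42) = (13 + 2*(-83))/(1/62) - 48553/42 = (13 - 166)*62 - 48553*1/42 = -153*62 - 48553/42 = -9486 - 48553/42 = -446965/42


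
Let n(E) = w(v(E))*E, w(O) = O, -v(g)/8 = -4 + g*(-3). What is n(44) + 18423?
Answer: 66295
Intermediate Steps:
v(g) = 32 + 24*g (v(g) = -8*(-4 + g*(-3)) = -8*(-4 - 3*g) = 32 + 24*g)
n(E) = E*(32 + 24*E) (n(E) = (32 + 24*E)*E = E*(32 + 24*E))
n(44) + 18423 = 8*44*(4 + 3*44) + 18423 = 8*44*(4 + 132) + 18423 = 8*44*136 + 18423 = 47872 + 18423 = 66295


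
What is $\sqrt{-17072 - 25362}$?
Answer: $7 i \sqrt{866} \approx 206.0 i$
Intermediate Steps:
$\sqrt{-17072 - 25362} = \sqrt{-42434} = 7 i \sqrt{866}$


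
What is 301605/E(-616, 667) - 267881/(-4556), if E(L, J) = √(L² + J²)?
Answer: 267881/4556 + 60321*√824345/164869 ≈ 390.99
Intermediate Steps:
E(L, J) = √(J² + L²)
301605/E(-616, 667) - 267881/(-4556) = 301605/(√(667² + (-616)²)) - 267881/(-4556) = 301605/(√(444889 + 379456)) - 267881*(-1/4556) = 301605/(√824345) + 267881/4556 = 301605*(√824345/824345) + 267881/4556 = 60321*√824345/164869 + 267881/4556 = 267881/4556 + 60321*√824345/164869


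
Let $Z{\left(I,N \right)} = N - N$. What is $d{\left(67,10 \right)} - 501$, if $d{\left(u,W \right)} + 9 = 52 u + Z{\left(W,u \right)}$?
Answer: $2974$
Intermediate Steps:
$Z{\left(I,N \right)} = 0$
$d{\left(u,W \right)} = -9 + 52 u$ ($d{\left(u,W \right)} = -9 + \left(52 u + 0\right) = -9 + 52 u$)
$d{\left(67,10 \right)} - 501 = \left(-9 + 52 \cdot 67\right) - 501 = \left(-9 + 3484\right) - 501 = 3475 - 501 = 2974$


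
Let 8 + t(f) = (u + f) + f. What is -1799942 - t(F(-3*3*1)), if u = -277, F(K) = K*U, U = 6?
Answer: -1799549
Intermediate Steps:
F(K) = 6*K (F(K) = K*6 = 6*K)
t(f) = -285 + 2*f (t(f) = -8 + ((-277 + f) + f) = -8 + (-277 + 2*f) = -285 + 2*f)
-1799942 - t(F(-3*3*1)) = -1799942 - (-285 + 2*(6*(-3*3*1))) = -1799942 - (-285 + 2*(6*(-9*1))) = -1799942 - (-285 + 2*(6*(-9))) = -1799942 - (-285 + 2*(-54)) = -1799942 - (-285 - 108) = -1799942 - 1*(-393) = -1799942 + 393 = -1799549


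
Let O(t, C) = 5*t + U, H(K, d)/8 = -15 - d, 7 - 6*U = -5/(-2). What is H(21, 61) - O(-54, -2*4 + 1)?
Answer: -1355/4 ≈ -338.75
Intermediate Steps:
U = ¾ (U = 7/6 - (-5)/(6*(-2)) = 7/6 - (-5)*(-1)/(6*2) = 7/6 - ⅙*5/2 = 7/6 - 5/12 = ¾ ≈ 0.75000)
H(K, d) = -120 - 8*d (H(K, d) = 8*(-15 - d) = -120 - 8*d)
O(t, C) = ¾ + 5*t (O(t, C) = 5*t + ¾ = ¾ + 5*t)
H(21, 61) - O(-54, -2*4 + 1) = (-120 - 8*61) - (¾ + 5*(-54)) = (-120 - 488) - (¾ - 270) = -608 - 1*(-1077/4) = -608 + 1077/4 = -1355/4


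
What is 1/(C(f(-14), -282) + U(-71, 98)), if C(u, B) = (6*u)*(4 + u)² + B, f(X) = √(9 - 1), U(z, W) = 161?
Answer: -263/96719 + 288*√2/96719 ≈ 0.0014919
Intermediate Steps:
f(X) = 2*√2 (f(X) = √8 = 2*√2)
C(u, B) = B + 6*u*(4 + u)² (C(u, B) = 6*u*(4 + u)² + B = B + 6*u*(4 + u)²)
1/(C(f(-14), -282) + U(-71, 98)) = 1/((-282 + 6*(2*√2)*(4 + 2*√2)²) + 161) = 1/((-282 + 12*√2*(4 + 2*√2)²) + 161) = 1/(-121 + 12*√2*(4 + 2*√2)²)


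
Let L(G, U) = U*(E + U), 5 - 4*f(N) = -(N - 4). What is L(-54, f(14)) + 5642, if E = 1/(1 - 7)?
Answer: 90487/16 ≈ 5655.4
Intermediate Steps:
f(N) = ¼ + N/4 (f(N) = 5/4 - (-1)*(N - 4)/4 = 5/4 - (-1)*(-4 + N)/4 = 5/4 - (4 - N)/4 = 5/4 + (-1 + N/4) = ¼ + N/4)
E = -⅙ (E = 1/(-6) = -⅙ ≈ -0.16667)
L(G, U) = U*(-⅙ + U)
L(-54, f(14)) + 5642 = (¼ + (¼)*14)*(-⅙ + (¼ + (¼)*14)) + 5642 = (¼ + 7/2)*(-⅙ + (¼ + 7/2)) + 5642 = 15*(-⅙ + 15/4)/4 + 5642 = (15/4)*(43/12) + 5642 = 215/16 + 5642 = 90487/16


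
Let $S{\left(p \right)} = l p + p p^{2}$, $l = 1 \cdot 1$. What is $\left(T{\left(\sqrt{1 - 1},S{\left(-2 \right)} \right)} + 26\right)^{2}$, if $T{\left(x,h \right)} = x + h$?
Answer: $256$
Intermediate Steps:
$l = 1$
$S{\left(p \right)} = p + p^{3}$ ($S{\left(p \right)} = 1 p + p p^{2} = p + p^{3}$)
$T{\left(x,h \right)} = h + x$
$\left(T{\left(\sqrt{1 - 1},S{\left(-2 \right)} \right)} + 26\right)^{2} = \left(\left(\left(-2 + \left(-2\right)^{3}\right) + \sqrt{1 - 1}\right) + 26\right)^{2} = \left(\left(\left(-2 - 8\right) + \sqrt{0}\right) + 26\right)^{2} = \left(\left(-10 + 0\right) + 26\right)^{2} = \left(-10 + 26\right)^{2} = 16^{2} = 256$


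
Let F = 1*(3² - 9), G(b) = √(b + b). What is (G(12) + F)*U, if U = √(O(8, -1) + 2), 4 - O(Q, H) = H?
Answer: 2*√42 ≈ 12.961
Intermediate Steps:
G(b) = √2*√b (G(b) = √(2*b) = √2*√b)
F = 0 (F = 1*(9 - 9) = 1*0 = 0)
O(Q, H) = 4 - H
U = √7 (U = √((4 - 1*(-1)) + 2) = √((4 + 1) + 2) = √(5 + 2) = √7 ≈ 2.6458)
(G(12) + F)*U = (√2*√12 + 0)*√7 = (√2*(2*√3) + 0)*√7 = (2*√6 + 0)*√7 = (2*√6)*√7 = 2*√42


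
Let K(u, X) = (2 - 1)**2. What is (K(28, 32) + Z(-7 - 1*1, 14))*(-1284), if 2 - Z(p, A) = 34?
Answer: 39804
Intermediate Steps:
K(u, X) = 1 (K(u, X) = 1**2 = 1)
Z(p, A) = -32 (Z(p, A) = 2 - 1*34 = 2 - 34 = -32)
(K(28, 32) + Z(-7 - 1*1, 14))*(-1284) = (1 - 32)*(-1284) = -31*(-1284) = 39804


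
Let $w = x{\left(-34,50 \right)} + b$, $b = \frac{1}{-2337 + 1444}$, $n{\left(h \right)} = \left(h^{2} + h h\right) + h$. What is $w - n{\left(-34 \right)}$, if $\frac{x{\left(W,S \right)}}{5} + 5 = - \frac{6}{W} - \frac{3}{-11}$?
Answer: $- \frac{384205400}{166991} \approx -2300.8$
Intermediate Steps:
$x{\left(W,S \right)} = - \frac{260}{11} - \frac{30}{W}$ ($x{\left(W,S \right)} = -25 + 5 \left(- \frac{6}{W} - \frac{3}{-11}\right) = -25 + 5 \left(- \frac{6}{W} - - \frac{3}{11}\right) = -25 + 5 \left(- \frac{6}{W} + \frac{3}{11}\right) = -25 + 5 \left(\frac{3}{11} - \frac{6}{W}\right) = -25 + \left(\frac{15}{11} - \frac{30}{W}\right) = - \frac{260}{11} - \frac{30}{W}$)
$n{\left(h \right)} = h + 2 h^{2}$ ($n{\left(h \right)} = \left(h^{2} + h^{2}\right) + h = 2 h^{2} + h = h + 2 h^{2}$)
$b = - \frac{1}{893}$ ($b = \frac{1}{-893} = - \frac{1}{893} \approx -0.0011198$)
$w = - \frac{3799902}{166991}$ ($w = \left(- \frac{260}{11} - \frac{30}{-34}\right) - \frac{1}{893} = \left(- \frac{260}{11} - - \frac{15}{17}\right) - \frac{1}{893} = \left(- \frac{260}{11} + \frac{15}{17}\right) - \frac{1}{893} = - \frac{4255}{187} - \frac{1}{893} = - \frac{3799902}{166991} \approx -22.755$)
$w - n{\left(-34 \right)} = - \frac{3799902}{166991} - - 34 \left(1 + 2 \left(-34\right)\right) = - \frac{3799902}{166991} - - 34 \left(1 - 68\right) = - \frac{3799902}{166991} - \left(-34\right) \left(-67\right) = - \frac{3799902}{166991} - 2278 = - \frac{384205400}{166991}$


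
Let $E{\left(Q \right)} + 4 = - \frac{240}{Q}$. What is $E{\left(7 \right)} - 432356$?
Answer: $- \frac{3026760}{7} \approx -4.3239 \cdot 10^{5}$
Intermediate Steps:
$E{\left(Q \right)} = -4 - \frac{240}{Q}$
$E{\left(7 \right)} - 432356 = \left(-4 - \frac{240}{7}\right) - 432356 = - \frac{268}{7} - 432356 = - \frac{3026760}{7}$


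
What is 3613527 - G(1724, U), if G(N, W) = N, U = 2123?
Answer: 3611803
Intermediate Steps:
3613527 - G(1724, U) = 3613527 - 1*1724 = 3613527 - 1724 = 3611803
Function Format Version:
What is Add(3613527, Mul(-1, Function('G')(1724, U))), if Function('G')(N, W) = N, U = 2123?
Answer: 3611803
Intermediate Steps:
Add(3613527, Mul(-1, Function('G')(1724, U))) = Add(3613527, Mul(-1, 1724)) = Add(3613527, -1724) = 3611803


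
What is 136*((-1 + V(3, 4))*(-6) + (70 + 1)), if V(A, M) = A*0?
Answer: 10472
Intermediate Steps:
V(A, M) = 0
136*((-1 + V(3, 4))*(-6) + (70 + 1)) = 136*((-1 + 0)*(-6) + (70 + 1)) = 136*(-1*(-6) + 71) = 136*(6 + 71) = 136*77 = 10472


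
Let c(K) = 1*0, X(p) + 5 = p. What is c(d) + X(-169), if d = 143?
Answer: -174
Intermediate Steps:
X(p) = -5 + p
c(K) = 0
c(d) + X(-169) = 0 + (-5 - 169) = 0 - 174 = -174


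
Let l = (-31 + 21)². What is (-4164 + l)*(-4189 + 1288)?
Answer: 11789664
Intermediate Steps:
l = 100 (l = (-10)² = 100)
(-4164 + l)*(-4189 + 1288) = (-4164 + 100)*(-4189 + 1288) = -4064*(-2901) = 11789664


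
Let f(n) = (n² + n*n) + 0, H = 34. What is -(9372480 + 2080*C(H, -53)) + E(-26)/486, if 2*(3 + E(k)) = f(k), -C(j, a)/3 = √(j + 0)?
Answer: -4555024607/486 + 6240*√34 ≈ -9.3361e+6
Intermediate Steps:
C(j, a) = -3*√j (C(j, a) = -3*√(j + 0) = -3*√j)
f(n) = 2*n² (f(n) = (n² + n²) + 0 = 2*n² + 0 = 2*n²)
E(k) = -3 + k² (E(k) = -3 + (2*k²)/2 = -3 + k²)
-(9372480 + 2080*C(H, -53)) + E(-26)/486 = -(9372480 - 6240*√34) + (-3 + (-26)²)/486 = -2080*(4506 - 3*√34) + (-3 + 676)*(1/486) = (-9372480 + 6240*√34) + 673*(1/486) = (-9372480 + 6240*√34) + 673/486 = -4555024607/486 + 6240*√34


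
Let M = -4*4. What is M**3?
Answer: -4096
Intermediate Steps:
M = -16
M**3 = (-16)**3 = -4096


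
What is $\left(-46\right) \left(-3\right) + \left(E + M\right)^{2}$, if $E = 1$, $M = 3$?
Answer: $154$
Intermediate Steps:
$\left(-46\right) \left(-3\right) + \left(E + M\right)^{2} = \left(-46\right) \left(-3\right) + \left(1 + 3\right)^{2} = 138 + 4^{2} = 138 + 16 = 154$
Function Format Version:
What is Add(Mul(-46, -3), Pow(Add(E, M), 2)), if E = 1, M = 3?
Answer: 154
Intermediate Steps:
Add(Mul(-46, -3), Pow(Add(E, M), 2)) = Add(Mul(-46, -3), Pow(Add(1, 3), 2)) = Add(138, Pow(4, 2)) = Add(138, 16) = 154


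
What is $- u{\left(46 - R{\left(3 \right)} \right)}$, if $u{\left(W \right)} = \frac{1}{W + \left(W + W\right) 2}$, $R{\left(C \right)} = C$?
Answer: $- \frac{1}{215} \approx -0.0046512$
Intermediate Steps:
$u{\left(W \right)} = \frac{1}{5 W}$ ($u{\left(W \right)} = \frac{1}{W + 2 W 2} = \frac{1}{W + 4 W} = \frac{1}{5 W}$)
$- u{\left(46 - R{\left(3 \right)} \right)} = - \frac{1}{5 \left(46 - 3\right)} = - \frac{1}{5 \cdot 43} = \left(-1\right) \frac{1}{215} = - \frac{1}{215}$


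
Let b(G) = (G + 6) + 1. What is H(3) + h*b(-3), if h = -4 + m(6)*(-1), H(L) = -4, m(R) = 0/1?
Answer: -20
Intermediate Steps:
b(G) = 7 + G (b(G) = (6 + G) + 1 = 7 + G)
m(R) = 0 (m(R) = 0*1 = 0)
h = -4 (h = -4 + 0*(-1) = -4 + 0 = -4)
H(3) + h*b(-3) = -4 - 4*(7 - 3) = -4 - 4*4 = -4 - 16 = -20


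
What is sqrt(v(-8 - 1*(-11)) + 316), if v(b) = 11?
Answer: sqrt(327) ≈ 18.083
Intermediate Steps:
sqrt(v(-8 - 1*(-11)) + 316) = sqrt(11 + 316) = sqrt(327)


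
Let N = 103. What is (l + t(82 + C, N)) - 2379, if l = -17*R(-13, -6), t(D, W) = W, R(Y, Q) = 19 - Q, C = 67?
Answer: -2701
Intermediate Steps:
l = -425 (l = -17*(19 - 1*(-6)) = -17*(19 + 6) = -17*25 = -425)
(l + t(82 + C, N)) - 2379 = (-425 + 103) - 2379 = -322 - 2379 = -2701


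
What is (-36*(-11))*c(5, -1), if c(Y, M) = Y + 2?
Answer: 2772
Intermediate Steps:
c(Y, M) = 2 + Y
(-36*(-11))*c(5, -1) = (-36*(-11))*(2 + 5) = 396*7 = 2772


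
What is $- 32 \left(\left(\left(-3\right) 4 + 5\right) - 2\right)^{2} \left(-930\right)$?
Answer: $2410560$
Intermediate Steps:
$- 32 \left(\left(\left(-3\right) 4 + 5\right) - 2\right)^{2} \left(-930\right) = - 32 \left(\left(-12 + 5\right) - 2\right)^{2} \left(-930\right) = - 32 \left(-7 - 2\right)^{2} \left(-930\right) = - 32 \left(-9\right)^{2} \left(-930\right) = \left(-32\right) 81 \left(-930\right) = \left(-2592\right) \left(-930\right) = 2410560$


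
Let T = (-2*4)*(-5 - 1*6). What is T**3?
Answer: 681472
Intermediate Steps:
T = 88 (T = -8*(-5 - 6) = -8*(-11) = 88)
T**3 = 88**3 = 681472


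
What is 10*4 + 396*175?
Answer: 69340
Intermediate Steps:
10*4 + 396*175 = 40 + 69300 = 69340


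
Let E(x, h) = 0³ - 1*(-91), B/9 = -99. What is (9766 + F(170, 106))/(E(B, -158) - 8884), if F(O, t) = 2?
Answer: -3256/2931 ≈ -1.1109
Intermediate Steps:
B = -891 (B = 9*(-99) = -891)
E(x, h) = 91 (E(x, h) = 0 + 91 = 91)
(9766 + F(170, 106))/(E(B, -158) - 8884) = (9766 + 2)/(91 - 8884) = 9768/(-8793) = 9768*(-1/8793) = -3256/2931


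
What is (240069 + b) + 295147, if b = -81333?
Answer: 453883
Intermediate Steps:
(240069 + b) + 295147 = (240069 - 81333) + 295147 = 158736 + 295147 = 453883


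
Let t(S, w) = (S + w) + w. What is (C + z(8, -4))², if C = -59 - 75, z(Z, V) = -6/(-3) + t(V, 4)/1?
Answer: 16384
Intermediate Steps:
t(S, w) = S + 2*w
z(Z, V) = 10 + V (z(Z, V) = -6/(-3) + (V + 2*4)/1 = -6*(-⅓) + (V + 8)*1 = 2 + (8 + V)*1 = 2 + (8 + V) = 10 + V)
C = -134
(C + z(8, -4))² = (-134 + (10 - 4))² = (-134 + 6)² = (-128)² = 16384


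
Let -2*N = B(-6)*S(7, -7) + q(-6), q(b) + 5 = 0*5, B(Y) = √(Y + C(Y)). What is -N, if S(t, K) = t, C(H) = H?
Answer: -5/2 + 7*I*√3 ≈ -2.5 + 12.124*I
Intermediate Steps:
B(Y) = √2*√Y (B(Y) = √(Y + Y) = √(2*Y) = √2*√Y)
q(b) = -5 (q(b) = -5 + 0*5 = -5 + 0 = -5)
N = 5/2 - 7*I*√3 (N = -((√2*√(-6))*7 - 5)/2 = -((√2*(I*√6))*7 - 5)/2 = -((2*I*√3)*7 - 5)/2 = -(14*I*√3 - 5)/2 = -(-5 + 14*I*√3)/2 = 5/2 - 7*I*√3 ≈ 2.5 - 12.124*I)
-N = -(5/2 - 7*I*√3) = -5/2 + 7*I*√3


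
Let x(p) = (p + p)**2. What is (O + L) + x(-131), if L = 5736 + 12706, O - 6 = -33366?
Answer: 53726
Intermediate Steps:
O = -33360 (O = 6 - 33366 = -33360)
L = 18442
x(p) = 4*p**2 (x(p) = (2*p)**2 = 4*p**2)
(O + L) + x(-131) = (-33360 + 18442) + 4*(-131)**2 = -14918 + 4*17161 = -14918 + 68644 = 53726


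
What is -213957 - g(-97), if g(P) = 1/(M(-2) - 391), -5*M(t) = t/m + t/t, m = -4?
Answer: -837213731/3913 ≈ -2.1396e+5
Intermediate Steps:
M(t) = -1/5 + t/20 (M(t) = -(t/(-4) + t/t)/5 = -(t*(-1/4) + 1)/5 = -(-t/4 + 1)/5 = -(1 - t/4)/5 = -1/5 + t/20)
g(P) = -10/3913 (g(P) = 1/((-1/5 + (1/20)*(-2)) - 391) = 1/((-1/5 - 1/10) - 391) = 1/(-3/10 - 391) = 1/(-3913/10) = -10/3913)
-213957 - g(-97) = -213957 - 1*(-10/3913) = -213957 + 10/3913 = -837213731/3913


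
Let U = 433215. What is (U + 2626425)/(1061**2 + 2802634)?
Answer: 611928/785671 ≈ 0.77886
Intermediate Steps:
(U + 2626425)/(1061**2 + 2802634) = (433215 + 2626425)/(1061**2 + 2802634) = 3059640/(1125721 + 2802634) = 3059640/3928355 = 3059640*(1/3928355) = 611928/785671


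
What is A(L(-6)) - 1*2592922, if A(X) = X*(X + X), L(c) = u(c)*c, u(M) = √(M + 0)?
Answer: -2593354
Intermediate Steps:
u(M) = √M
L(c) = c^(3/2) (L(c) = √c*c = c^(3/2))
A(X) = 2*X² (A(X) = X*(2*X) = 2*X²)
A(L(-6)) - 1*2592922 = 2*((-6)^(3/2))² - 1*2592922 = 2*(-6*I*√6)² - 2592922 = 2*(-216) - 2592922 = -432 - 2592922 = -2593354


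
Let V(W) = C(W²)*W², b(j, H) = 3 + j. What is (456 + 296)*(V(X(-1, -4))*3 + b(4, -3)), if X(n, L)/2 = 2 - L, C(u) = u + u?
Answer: 93566096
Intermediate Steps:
C(u) = 2*u
X(n, L) = 4 - 2*L (X(n, L) = 2*(2 - L) = 4 - 2*L)
V(W) = 2*W⁴ (V(W) = (2*W²)*W² = 2*W⁴)
(456 + 296)*(V(X(-1, -4))*3 + b(4, -3)) = (456 + 296)*((2*(4 - 2*(-4))⁴)*3 + (3 + 4)) = 752*((2*(4 + 8)⁴)*3 + 7) = 752*((2*12⁴)*3 + 7) = 752*((2*20736)*3 + 7) = 752*(41472*3 + 7) = 752*(124416 + 7) = 752*124423 = 93566096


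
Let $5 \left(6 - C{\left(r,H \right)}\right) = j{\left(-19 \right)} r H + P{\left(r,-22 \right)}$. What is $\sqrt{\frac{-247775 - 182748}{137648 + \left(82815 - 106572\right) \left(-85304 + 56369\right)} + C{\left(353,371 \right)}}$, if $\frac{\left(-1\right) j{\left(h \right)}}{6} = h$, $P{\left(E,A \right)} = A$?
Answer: $\frac{i \sqrt{1411516725697904747372243}}{687546443} \approx 1728.0 i$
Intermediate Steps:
$j{\left(h \right)} = - 6 h$
$C{\left(r,H \right)} = \frac{52}{5} - \frac{114 H r}{5}$ ($C{\left(r,H \right)} = 6 - \frac{\left(-6\right) \left(-19\right) r H - 22}{5} = 6 - \frac{114 r H - 22}{5} = 6 - \frac{114 H r - 22}{5} = 6 - \frac{-22 + 114 H r}{5} = 6 - \left(- \frac{22}{5} + \frac{114 H r}{5}\right) = \frac{52}{5} - \frac{114 H r}{5}$)
$\sqrt{\frac{-247775 - 182748}{137648 + \left(82815 - 106572\right) \left(-85304 + 56369\right)} + C{\left(353,371 \right)}} = \sqrt{\frac{-247775 - 182748}{137648 + \left(82815 - 106572\right) \left(-85304 + 56369\right)} + \left(\frac{52}{5} - \frac{42294}{5} \cdot 353\right)} = \sqrt{- \frac{430523}{137648 - -687408795} + \left(\frac{52}{5} - \frac{14929782}{5}\right)} = \sqrt{- \frac{430523}{137648 + 687408795} - 2985946} = \sqrt{- \frac{430523}{687546443} - 2985946} = \sqrt{- \frac{2052976551720601}{687546443}} = \frac{i \sqrt{1411516725697904747372243}}{687546443}$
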